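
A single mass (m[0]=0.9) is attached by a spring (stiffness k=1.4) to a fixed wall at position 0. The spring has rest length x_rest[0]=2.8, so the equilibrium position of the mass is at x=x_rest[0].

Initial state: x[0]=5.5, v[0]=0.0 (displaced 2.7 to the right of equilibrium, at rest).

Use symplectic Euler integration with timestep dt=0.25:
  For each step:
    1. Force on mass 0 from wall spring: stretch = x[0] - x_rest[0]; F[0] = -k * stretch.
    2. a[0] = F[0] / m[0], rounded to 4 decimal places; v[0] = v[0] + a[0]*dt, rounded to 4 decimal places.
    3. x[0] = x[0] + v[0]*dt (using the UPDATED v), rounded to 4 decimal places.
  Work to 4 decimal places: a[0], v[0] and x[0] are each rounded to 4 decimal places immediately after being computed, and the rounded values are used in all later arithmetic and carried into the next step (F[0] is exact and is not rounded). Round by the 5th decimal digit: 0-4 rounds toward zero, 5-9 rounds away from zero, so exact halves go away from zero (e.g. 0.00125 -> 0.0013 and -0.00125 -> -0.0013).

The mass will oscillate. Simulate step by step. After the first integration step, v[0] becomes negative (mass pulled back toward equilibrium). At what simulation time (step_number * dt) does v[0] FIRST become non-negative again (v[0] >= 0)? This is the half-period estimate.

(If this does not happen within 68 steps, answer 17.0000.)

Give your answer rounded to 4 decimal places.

Step 0: x=[5.5000] v=[0.0000]
Step 1: x=[5.2375] v=[-1.0500]
Step 2: x=[4.7380] v=[-1.9979]
Step 3: x=[4.0501] v=[-2.7516]
Step 4: x=[3.2407] v=[-3.2378]
Step 5: x=[2.3884] v=[-3.4092]
Step 6: x=[1.5761] v=[-3.2491]
Step 7: x=[0.8828] v=[-2.7732]
Step 8: x=[0.3759] v=[-2.0276]
Step 9: x=[0.1047] v=[-1.0849]
Step 10: x=[0.0955] v=[-0.0367]
Step 11: x=[0.3493] v=[1.0151]
First v>=0 after going negative at step 11, time=2.7500

Answer: 2.7500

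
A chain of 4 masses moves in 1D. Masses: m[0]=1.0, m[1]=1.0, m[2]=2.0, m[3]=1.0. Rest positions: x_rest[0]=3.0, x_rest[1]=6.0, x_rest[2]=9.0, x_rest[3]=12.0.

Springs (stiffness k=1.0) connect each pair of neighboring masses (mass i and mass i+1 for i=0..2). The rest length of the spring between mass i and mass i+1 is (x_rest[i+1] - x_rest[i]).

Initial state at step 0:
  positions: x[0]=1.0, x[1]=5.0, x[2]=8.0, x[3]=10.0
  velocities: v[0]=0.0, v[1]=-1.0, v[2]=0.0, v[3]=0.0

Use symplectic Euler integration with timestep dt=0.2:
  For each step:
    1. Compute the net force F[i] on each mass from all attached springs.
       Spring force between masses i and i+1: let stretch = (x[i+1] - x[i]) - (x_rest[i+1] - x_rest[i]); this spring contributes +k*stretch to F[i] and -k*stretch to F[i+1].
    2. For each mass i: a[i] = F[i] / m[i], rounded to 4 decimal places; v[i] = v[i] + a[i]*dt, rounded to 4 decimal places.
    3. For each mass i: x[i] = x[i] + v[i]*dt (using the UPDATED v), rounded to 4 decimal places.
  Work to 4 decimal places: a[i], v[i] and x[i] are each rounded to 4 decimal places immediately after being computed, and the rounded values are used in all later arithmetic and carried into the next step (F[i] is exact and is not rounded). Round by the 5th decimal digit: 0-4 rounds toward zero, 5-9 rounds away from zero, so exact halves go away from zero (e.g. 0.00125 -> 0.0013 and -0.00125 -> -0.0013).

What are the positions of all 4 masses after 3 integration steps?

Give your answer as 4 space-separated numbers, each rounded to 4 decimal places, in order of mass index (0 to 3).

Answer: 1.1932 4.2418 7.8685 10.2280

Derivation:
Step 0: x=[1.0000 5.0000 8.0000 10.0000] v=[0.0000 -1.0000 0.0000 0.0000]
Step 1: x=[1.0400 4.7600 7.9800 10.0400] v=[0.2000 -1.2000 -0.1000 0.2000]
Step 2: x=[1.1088 4.5000 7.9368 10.1176] v=[0.3440 -1.3000 -0.2160 0.3880]
Step 3: x=[1.1932 4.2418 7.8685 10.2280] v=[0.4222 -1.2909 -0.3416 0.5518]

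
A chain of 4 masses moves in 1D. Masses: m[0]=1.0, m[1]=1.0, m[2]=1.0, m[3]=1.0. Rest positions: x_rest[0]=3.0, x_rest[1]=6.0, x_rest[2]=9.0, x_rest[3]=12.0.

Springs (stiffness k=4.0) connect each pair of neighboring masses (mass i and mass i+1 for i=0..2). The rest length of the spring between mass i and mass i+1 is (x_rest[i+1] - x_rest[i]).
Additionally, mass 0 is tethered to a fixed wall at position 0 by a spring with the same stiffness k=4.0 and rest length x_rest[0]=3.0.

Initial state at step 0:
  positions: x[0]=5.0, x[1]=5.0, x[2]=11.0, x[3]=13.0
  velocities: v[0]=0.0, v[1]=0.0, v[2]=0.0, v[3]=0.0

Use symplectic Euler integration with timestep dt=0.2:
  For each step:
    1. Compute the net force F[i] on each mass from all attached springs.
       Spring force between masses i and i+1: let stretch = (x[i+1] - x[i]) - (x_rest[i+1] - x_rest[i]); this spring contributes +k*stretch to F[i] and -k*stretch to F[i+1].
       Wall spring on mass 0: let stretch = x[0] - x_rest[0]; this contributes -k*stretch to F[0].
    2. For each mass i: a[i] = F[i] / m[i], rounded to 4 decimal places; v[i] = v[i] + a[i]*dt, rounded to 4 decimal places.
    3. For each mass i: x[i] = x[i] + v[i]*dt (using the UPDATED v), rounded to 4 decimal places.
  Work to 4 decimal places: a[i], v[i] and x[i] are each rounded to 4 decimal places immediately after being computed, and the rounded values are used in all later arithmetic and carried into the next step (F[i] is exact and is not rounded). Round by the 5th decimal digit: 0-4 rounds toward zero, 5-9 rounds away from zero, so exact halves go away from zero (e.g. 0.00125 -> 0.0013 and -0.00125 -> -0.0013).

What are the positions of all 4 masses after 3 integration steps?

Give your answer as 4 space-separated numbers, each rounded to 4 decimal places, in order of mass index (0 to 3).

Step 0: x=[5.0000 5.0000 11.0000 13.0000] v=[0.0000 0.0000 0.0000 0.0000]
Step 1: x=[4.2000 5.9600 10.3600 13.1600] v=[-4.0000 4.8000 -3.2000 0.8000]
Step 2: x=[3.0096 7.3424 9.4640 13.3520] v=[-5.9520 6.9120 -4.4800 0.9600]
Step 3: x=[2.0309 8.3710 8.8506 13.4019] v=[-4.8934 5.1430 -3.0669 0.2496]

Answer: 2.0309 8.3710 8.8506 13.4019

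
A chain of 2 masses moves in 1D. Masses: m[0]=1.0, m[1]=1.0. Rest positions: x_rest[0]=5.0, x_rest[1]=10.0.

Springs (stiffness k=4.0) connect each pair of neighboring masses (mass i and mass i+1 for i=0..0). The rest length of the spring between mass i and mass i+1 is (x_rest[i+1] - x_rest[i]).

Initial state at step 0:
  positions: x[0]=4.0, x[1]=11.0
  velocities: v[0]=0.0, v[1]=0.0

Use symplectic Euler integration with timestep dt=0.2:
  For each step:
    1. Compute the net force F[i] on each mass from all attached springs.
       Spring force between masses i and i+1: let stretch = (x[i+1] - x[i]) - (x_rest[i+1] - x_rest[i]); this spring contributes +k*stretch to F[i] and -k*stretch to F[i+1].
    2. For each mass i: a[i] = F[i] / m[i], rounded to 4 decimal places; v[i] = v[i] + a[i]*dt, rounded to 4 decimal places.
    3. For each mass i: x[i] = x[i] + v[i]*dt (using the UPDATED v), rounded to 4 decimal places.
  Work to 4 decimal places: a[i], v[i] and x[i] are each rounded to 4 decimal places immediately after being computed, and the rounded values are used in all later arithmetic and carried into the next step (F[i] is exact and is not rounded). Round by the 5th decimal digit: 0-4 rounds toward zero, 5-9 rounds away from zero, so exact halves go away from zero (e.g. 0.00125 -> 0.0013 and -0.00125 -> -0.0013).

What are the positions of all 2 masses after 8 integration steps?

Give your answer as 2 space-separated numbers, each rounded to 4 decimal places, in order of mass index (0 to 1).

Answer: 4.8313 10.1687

Derivation:
Step 0: x=[4.0000 11.0000] v=[0.0000 0.0000]
Step 1: x=[4.3200 10.6800] v=[1.6000 -1.6000]
Step 2: x=[4.8576 10.1424] v=[2.6880 -2.6880]
Step 3: x=[5.4408 9.5592] v=[2.9158 -2.9158]
Step 4: x=[5.8829 9.1171] v=[2.2105 -2.2105]
Step 5: x=[6.0425 8.9575] v=[0.7979 -0.7979]
Step 6: x=[5.8685 9.1315] v=[-0.8701 0.8701]
Step 7: x=[5.4166 9.5834] v=[-2.2597 2.2597]
Step 8: x=[4.8313 10.1687] v=[-2.9263 2.9263]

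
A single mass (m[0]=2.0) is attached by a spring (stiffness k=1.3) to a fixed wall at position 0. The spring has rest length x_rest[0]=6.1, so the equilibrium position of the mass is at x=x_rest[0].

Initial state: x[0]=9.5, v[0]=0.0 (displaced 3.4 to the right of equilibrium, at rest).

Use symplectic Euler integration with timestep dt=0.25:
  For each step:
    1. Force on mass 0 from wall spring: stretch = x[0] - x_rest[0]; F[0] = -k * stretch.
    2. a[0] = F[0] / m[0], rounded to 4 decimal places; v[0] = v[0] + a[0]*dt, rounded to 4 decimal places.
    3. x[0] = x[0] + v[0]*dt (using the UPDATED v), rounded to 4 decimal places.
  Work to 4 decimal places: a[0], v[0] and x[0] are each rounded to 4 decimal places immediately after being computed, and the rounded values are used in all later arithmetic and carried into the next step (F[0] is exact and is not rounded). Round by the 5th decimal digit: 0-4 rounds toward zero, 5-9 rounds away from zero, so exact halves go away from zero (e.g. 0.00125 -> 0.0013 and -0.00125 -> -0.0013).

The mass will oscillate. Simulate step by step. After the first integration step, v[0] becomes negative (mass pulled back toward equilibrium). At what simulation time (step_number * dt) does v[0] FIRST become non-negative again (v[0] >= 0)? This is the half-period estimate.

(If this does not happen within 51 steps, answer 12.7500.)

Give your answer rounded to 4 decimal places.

Answer: 4.0000

Derivation:
Step 0: x=[9.5000] v=[0.0000]
Step 1: x=[9.3619] v=[-0.5525]
Step 2: x=[9.0913] v=[-1.0826]
Step 3: x=[8.6991] v=[-1.5687]
Step 4: x=[8.2013] v=[-1.9911]
Step 5: x=[7.6182] v=[-2.3326]
Step 6: x=[6.9734] v=[-2.5793]
Step 7: x=[6.2931] v=[-2.7212]
Step 8: x=[5.6050] v=[-2.7526]
Step 9: x=[4.9370] v=[-2.6722]
Step 10: x=[4.3162] v=[-2.4832]
Step 11: x=[3.7679] v=[-2.1933]
Step 12: x=[3.3143] v=[-1.8143]
Step 13: x=[2.9739] v=[-1.3616]
Step 14: x=[2.7605] v=[-0.8536]
Step 15: x=[2.6828] v=[-0.3109]
Step 16: x=[2.7439] v=[0.2444]
First v>=0 after going negative at step 16, time=4.0000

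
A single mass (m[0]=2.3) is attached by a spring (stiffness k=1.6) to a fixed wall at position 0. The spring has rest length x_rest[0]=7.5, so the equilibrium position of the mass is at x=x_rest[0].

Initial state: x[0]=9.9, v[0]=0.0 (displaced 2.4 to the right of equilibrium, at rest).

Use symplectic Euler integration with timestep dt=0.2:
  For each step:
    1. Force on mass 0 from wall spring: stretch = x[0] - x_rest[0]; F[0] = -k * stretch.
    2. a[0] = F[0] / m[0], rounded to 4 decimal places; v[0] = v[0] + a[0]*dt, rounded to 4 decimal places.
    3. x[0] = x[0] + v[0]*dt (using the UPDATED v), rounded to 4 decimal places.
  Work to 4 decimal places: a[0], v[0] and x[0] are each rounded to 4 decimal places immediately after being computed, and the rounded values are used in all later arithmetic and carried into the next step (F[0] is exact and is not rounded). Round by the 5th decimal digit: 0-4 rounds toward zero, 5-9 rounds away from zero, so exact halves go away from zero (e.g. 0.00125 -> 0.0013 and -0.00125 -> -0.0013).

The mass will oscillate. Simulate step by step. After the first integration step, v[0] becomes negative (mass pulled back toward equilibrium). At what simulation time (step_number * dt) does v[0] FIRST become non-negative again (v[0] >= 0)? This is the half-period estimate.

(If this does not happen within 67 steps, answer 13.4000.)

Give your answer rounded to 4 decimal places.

Answer: 3.8000

Derivation:
Step 0: x=[9.9000] v=[0.0000]
Step 1: x=[9.8332] v=[-0.3339]
Step 2: x=[9.7015] v=[-0.6585]
Step 3: x=[9.5085] v=[-0.9648]
Step 4: x=[9.2597] v=[-1.2442]
Step 5: x=[8.9619] v=[-1.4890]
Step 6: x=[8.6234] v=[-1.6924]
Step 7: x=[8.2537] v=[-1.8487]
Step 8: x=[7.8630] v=[-1.9536]
Step 9: x=[7.4622] v=[-2.0041]
Step 10: x=[7.0624] v=[-1.9988]
Step 11: x=[6.6748] v=[-1.9379]
Step 12: x=[6.3102] v=[-1.8231]
Step 13: x=[5.9787] v=[-1.6576]
Step 14: x=[5.6895] v=[-1.4459]
Step 15: x=[5.4507] v=[-1.1940]
Step 16: x=[5.2689] v=[-0.9089]
Step 17: x=[5.1492] v=[-0.5985]
Step 18: x=[5.0949] v=[-0.2714]
Step 19: x=[5.1075] v=[0.0632]
First v>=0 after going negative at step 19, time=3.8000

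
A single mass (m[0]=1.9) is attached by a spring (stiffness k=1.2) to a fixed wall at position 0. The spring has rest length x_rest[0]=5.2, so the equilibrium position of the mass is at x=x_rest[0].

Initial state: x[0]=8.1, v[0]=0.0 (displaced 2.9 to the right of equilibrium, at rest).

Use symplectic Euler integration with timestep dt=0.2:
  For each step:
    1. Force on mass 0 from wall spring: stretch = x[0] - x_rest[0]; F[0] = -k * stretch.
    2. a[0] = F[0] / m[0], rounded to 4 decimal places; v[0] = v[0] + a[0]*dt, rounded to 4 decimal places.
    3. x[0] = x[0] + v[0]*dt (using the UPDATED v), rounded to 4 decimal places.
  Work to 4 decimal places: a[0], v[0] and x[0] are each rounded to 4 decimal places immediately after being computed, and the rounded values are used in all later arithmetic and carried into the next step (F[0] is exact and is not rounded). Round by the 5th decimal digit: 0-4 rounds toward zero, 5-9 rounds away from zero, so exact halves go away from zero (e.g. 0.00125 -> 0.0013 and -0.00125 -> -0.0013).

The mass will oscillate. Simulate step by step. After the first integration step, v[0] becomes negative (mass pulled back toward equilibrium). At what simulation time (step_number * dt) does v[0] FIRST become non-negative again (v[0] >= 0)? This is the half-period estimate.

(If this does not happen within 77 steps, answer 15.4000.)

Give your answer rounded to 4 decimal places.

Answer: 4.0000

Derivation:
Step 0: x=[8.1000] v=[0.0000]
Step 1: x=[8.0267] v=[-0.3663]
Step 2: x=[7.8820] v=[-0.7234]
Step 3: x=[7.6696] v=[-1.0622]
Step 4: x=[7.3948] v=[-1.3741]
Step 5: x=[7.0645] v=[-1.6513]
Step 6: x=[6.6871] v=[-1.8868]
Step 7: x=[6.2722] v=[-2.0746]
Step 8: x=[5.8302] v=[-2.2100]
Step 9: x=[5.3723] v=[-2.2896]
Step 10: x=[4.9100] v=[-2.3114]
Step 11: x=[4.4550] v=[-2.2748]
Step 12: x=[4.0189] v=[-2.1807]
Step 13: x=[3.6126] v=[-2.0315]
Step 14: x=[3.2464] v=[-1.8310]
Step 15: x=[2.9296] v=[-1.5842]
Step 16: x=[2.6701] v=[-1.2974]
Step 17: x=[2.4745] v=[-0.9778]
Step 18: x=[2.3478] v=[-0.6335]
Step 19: x=[2.2932] v=[-0.2732]
Step 20: x=[2.3120] v=[0.0940]
First v>=0 after going negative at step 20, time=4.0000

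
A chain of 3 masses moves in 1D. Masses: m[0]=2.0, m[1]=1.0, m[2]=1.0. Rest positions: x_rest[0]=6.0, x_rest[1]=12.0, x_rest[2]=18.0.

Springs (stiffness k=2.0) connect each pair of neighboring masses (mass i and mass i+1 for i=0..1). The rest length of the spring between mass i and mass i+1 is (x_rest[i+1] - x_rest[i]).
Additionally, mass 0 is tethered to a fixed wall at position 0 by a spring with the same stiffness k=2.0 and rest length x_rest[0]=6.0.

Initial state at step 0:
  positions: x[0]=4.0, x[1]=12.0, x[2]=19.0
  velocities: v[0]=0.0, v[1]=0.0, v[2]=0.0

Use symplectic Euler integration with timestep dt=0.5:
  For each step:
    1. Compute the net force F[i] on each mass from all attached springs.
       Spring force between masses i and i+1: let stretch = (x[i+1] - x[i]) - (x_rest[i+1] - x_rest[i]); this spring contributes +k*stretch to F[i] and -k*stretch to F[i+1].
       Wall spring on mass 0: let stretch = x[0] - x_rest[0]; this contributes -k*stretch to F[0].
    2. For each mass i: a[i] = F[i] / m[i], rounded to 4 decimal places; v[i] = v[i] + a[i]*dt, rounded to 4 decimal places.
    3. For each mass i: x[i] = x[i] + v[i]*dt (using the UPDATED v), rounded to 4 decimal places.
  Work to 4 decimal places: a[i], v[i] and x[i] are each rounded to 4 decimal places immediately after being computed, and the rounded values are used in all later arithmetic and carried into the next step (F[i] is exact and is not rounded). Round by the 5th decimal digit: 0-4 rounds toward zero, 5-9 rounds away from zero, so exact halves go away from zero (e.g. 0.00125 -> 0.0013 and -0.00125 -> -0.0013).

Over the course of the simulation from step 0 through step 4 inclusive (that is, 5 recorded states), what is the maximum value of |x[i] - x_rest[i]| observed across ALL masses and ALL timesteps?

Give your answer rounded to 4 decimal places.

Answer: 2.0937

Derivation:
Step 0: x=[4.0000 12.0000 19.0000] v=[0.0000 0.0000 0.0000]
Step 1: x=[5.0000 11.5000 18.5000] v=[2.0000 -1.0000 -1.0000]
Step 2: x=[6.3750 11.2500 17.5000] v=[2.7500 -0.5000 -2.0000]
Step 3: x=[7.3750 11.6875 16.3750] v=[2.0000 0.8750 -2.2500]
Step 4: x=[7.6094 12.3125 15.9063] v=[0.4688 1.2500 -0.9375]
Max displacement = 2.0937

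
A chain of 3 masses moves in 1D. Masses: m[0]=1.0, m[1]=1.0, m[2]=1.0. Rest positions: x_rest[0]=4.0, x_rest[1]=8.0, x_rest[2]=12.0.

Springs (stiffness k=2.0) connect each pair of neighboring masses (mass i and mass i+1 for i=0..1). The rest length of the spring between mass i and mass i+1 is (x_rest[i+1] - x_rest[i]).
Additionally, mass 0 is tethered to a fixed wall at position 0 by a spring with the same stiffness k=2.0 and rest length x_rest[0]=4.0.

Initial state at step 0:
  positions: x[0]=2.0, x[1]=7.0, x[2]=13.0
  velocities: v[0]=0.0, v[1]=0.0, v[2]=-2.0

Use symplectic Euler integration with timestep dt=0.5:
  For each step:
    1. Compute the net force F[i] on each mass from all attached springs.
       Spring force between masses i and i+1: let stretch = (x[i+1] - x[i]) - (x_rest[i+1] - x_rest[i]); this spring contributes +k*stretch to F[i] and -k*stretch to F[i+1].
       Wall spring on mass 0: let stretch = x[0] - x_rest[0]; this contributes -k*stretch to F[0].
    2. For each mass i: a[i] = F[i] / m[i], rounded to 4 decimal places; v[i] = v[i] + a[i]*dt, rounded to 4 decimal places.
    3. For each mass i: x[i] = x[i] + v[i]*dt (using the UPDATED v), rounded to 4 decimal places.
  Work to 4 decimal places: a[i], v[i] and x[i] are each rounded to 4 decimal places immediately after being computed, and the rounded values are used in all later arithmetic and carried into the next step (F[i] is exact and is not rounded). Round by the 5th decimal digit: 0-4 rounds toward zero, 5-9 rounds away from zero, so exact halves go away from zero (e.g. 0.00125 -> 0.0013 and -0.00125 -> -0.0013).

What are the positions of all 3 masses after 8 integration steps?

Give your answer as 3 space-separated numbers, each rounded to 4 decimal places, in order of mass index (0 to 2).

Answer: 4.1290 7.4258 11.1798

Derivation:
Step 0: x=[2.0000 7.0000 13.0000] v=[0.0000 0.0000 -2.0000]
Step 1: x=[3.5000 7.5000 11.0000] v=[3.0000 1.0000 -4.0000]
Step 2: x=[5.2500 7.7500 9.2500] v=[3.5000 0.5000 -3.5000]
Step 3: x=[5.6250 7.5000 8.7500] v=[0.7500 -0.5000 -1.0000]
Step 4: x=[4.1250 6.9375 9.6250] v=[-3.0000 -1.1250 1.7500]
Step 5: x=[1.9688 6.3125 11.1563] v=[-4.3125 -1.2500 3.0625]
Step 6: x=[1.0000 5.9376 12.2657] v=[-1.9376 -0.7499 2.2187]
Step 7: x=[2.0000 6.2579 12.2110] v=[2.0000 0.6406 -0.1094]
Step 8: x=[4.1290 7.4258 11.1798] v=[4.2579 2.3358 -2.0625]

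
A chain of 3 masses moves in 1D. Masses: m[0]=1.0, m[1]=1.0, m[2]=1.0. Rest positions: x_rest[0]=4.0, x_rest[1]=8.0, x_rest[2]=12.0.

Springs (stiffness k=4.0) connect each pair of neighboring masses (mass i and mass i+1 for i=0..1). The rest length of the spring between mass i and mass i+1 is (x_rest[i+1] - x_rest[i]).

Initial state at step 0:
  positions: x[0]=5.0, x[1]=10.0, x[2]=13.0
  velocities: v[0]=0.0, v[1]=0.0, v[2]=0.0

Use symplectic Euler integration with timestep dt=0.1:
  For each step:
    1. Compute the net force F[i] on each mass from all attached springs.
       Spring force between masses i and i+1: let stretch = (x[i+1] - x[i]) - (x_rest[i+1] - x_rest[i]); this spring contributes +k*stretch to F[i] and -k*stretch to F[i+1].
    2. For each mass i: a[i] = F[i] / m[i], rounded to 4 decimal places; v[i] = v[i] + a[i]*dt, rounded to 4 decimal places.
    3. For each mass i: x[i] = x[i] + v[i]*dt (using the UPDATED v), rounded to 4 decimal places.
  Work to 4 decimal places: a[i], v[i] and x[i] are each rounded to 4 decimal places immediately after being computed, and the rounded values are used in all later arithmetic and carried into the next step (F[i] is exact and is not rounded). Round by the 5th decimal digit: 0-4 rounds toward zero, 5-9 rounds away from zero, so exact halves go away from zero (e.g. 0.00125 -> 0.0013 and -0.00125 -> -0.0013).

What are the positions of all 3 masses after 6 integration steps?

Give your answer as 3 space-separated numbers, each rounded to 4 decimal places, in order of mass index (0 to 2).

Step 0: x=[5.0000 10.0000 13.0000] v=[0.0000 0.0000 0.0000]
Step 1: x=[5.0400 9.9200 13.0400] v=[0.4000 -0.8000 0.4000]
Step 2: x=[5.1152 9.7696 13.1152] v=[0.7520 -1.5040 0.7520]
Step 3: x=[5.2166 9.5669 13.2166] v=[1.0138 -2.0275 1.0138]
Step 4: x=[5.3320 9.3361 13.3320] v=[1.1539 -2.3077 1.1539]
Step 5: x=[5.4476 9.1050 13.4476] v=[1.1555 -2.3110 1.1555]
Step 6: x=[5.5495 8.9013 13.5495] v=[1.0185 -2.0369 1.0185]

Answer: 5.5495 8.9013 13.5495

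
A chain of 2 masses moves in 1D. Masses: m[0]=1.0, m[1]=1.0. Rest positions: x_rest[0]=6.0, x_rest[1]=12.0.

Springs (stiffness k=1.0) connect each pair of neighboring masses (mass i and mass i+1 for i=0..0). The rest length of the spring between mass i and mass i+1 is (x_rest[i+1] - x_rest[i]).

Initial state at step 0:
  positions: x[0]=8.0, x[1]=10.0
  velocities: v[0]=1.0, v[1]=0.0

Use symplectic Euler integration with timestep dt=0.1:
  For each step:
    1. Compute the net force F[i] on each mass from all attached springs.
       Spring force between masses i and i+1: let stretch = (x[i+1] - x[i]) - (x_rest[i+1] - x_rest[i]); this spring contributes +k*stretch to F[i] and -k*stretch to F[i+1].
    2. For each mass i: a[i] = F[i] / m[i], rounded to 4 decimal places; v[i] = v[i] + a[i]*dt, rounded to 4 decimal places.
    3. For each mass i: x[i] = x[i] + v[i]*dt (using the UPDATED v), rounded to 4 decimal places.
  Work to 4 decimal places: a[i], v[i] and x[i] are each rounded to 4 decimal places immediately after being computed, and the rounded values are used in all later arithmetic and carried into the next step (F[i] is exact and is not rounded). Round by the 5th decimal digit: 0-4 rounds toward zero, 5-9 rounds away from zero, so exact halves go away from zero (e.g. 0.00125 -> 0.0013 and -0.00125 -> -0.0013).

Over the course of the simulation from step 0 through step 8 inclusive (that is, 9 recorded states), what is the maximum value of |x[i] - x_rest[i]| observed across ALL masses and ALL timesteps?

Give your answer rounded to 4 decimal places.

Step 0: x=[8.0000 10.0000] v=[1.0000 0.0000]
Step 1: x=[8.0600 10.0400] v=[0.6000 0.4000]
Step 2: x=[8.0798 10.1202] v=[0.1980 0.8020]
Step 3: x=[8.0600 10.2400] v=[-0.1980 1.1980]
Step 4: x=[8.0020 10.3980] v=[-0.5800 1.5800]
Step 5: x=[7.9080 10.5920] v=[-0.9404 1.9404]
Step 6: x=[7.7808 10.8192] v=[-1.2720 2.2720]
Step 7: x=[7.6240 11.0760] v=[-1.5682 2.5682]
Step 8: x=[7.4417 11.3583] v=[-1.8230 2.8230]
Max displacement = 2.0798

Answer: 2.0798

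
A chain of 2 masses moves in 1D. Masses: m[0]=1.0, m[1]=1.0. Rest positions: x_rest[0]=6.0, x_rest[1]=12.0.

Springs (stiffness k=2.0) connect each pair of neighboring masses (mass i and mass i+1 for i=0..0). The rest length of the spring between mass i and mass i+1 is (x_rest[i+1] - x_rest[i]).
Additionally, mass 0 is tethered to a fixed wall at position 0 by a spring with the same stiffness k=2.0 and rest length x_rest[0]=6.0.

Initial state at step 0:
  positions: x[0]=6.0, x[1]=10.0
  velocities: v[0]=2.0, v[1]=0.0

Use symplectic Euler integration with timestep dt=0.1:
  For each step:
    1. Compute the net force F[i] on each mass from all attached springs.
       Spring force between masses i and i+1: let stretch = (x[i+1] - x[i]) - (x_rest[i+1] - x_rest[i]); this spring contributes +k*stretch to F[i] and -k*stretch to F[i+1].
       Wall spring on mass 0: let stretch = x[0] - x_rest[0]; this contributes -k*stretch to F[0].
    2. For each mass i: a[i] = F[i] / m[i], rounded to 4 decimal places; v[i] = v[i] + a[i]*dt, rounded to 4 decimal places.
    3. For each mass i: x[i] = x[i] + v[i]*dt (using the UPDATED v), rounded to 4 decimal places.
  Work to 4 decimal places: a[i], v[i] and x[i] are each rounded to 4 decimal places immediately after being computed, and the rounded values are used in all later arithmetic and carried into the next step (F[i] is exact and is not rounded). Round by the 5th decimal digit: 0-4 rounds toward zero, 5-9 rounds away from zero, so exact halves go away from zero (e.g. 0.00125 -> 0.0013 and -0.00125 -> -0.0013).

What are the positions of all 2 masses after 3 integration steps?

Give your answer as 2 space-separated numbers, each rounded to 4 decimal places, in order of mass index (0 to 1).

Step 0: x=[6.0000 10.0000] v=[2.0000 0.0000]
Step 1: x=[6.1600 10.0400] v=[1.6000 0.4000]
Step 2: x=[6.2744 10.1224] v=[1.1440 0.8240]
Step 3: x=[6.3403 10.2478] v=[0.6587 1.2544]

Answer: 6.3403 10.2478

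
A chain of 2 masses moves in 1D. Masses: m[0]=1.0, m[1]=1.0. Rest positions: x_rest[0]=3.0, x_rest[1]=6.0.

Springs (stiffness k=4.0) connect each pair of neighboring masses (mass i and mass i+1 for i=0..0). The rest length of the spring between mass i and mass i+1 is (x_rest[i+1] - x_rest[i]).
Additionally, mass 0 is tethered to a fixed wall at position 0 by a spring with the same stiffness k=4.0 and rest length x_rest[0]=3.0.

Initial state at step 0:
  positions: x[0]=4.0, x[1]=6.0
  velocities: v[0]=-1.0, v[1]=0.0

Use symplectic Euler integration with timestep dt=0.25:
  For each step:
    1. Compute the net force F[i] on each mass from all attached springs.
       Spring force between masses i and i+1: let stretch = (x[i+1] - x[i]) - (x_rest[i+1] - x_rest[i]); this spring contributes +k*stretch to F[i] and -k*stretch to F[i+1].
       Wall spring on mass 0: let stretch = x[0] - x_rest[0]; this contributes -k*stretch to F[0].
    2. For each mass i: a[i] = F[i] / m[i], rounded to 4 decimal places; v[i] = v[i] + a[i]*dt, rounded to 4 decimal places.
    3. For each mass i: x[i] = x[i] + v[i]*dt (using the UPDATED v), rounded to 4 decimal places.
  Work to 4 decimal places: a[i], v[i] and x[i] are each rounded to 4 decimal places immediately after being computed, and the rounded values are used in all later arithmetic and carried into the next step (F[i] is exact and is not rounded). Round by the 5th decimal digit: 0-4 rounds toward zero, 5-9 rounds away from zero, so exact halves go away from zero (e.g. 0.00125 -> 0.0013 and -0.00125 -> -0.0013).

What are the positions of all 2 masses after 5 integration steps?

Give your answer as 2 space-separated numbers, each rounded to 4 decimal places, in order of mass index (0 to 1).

Step 0: x=[4.0000 6.0000] v=[-1.0000 0.0000]
Step 1: x=[3.2500 6.2500] v=[-3.0000 1.0000]
Step 2: x=[2.4375 6.5000] v=[-3.2500 1.0000]
Step 3: x=[2.0313 6.4844] v=[-1.6250 -0.0625]
Step 4: x=[2.2305 6.1055] v=[0.7968 -1.5156]
Step 5: x=[2.8408 5.5079] v=[2.4413 -2.3906]

Answer: 2.8408 5.5079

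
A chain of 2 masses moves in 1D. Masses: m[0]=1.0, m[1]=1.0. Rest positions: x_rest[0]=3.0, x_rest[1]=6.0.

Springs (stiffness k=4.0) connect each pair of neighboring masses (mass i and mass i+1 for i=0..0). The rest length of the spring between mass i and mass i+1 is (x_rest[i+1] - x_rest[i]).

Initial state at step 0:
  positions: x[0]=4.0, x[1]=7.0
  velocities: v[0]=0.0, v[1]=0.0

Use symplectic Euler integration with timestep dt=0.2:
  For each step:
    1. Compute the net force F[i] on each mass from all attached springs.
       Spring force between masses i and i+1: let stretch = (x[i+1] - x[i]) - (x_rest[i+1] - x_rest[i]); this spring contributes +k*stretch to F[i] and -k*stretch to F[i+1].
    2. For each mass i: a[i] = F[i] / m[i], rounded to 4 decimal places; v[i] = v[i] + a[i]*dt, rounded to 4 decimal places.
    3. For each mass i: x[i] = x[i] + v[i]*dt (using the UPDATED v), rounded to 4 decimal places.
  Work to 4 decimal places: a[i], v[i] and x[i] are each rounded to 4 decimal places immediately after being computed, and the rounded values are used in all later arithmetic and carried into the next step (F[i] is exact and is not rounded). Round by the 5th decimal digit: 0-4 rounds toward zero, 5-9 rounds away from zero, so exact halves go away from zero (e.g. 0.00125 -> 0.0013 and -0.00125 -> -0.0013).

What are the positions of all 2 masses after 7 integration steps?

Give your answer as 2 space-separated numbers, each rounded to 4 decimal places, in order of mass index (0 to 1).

Answer: 4.0000 7.0000

Derivation:
Step 0: x=[4.0000 7.0000] v=[0.0000 0.0000]
Step 1: x=[4.0000 7.0000] v=[0.0000 0.0000]
Step 2: x=[4.0000 7.0000] v=[0.0000 0.0000]
Step 3: x=[4.0000 7.0000] v=[0.0000 0.0000]
Step 4: x=[4.0000 7.0000] v=[0.0000 0.0000]
Step 5: x=[4.0000 7.0000] v=[0.0000 0.0000]
Step 6: x=[4.0000 7.0000] v=[0.0000 0.0000]
Step 7: x=[4.0000 7.0000] v=[0.0000 0.0000]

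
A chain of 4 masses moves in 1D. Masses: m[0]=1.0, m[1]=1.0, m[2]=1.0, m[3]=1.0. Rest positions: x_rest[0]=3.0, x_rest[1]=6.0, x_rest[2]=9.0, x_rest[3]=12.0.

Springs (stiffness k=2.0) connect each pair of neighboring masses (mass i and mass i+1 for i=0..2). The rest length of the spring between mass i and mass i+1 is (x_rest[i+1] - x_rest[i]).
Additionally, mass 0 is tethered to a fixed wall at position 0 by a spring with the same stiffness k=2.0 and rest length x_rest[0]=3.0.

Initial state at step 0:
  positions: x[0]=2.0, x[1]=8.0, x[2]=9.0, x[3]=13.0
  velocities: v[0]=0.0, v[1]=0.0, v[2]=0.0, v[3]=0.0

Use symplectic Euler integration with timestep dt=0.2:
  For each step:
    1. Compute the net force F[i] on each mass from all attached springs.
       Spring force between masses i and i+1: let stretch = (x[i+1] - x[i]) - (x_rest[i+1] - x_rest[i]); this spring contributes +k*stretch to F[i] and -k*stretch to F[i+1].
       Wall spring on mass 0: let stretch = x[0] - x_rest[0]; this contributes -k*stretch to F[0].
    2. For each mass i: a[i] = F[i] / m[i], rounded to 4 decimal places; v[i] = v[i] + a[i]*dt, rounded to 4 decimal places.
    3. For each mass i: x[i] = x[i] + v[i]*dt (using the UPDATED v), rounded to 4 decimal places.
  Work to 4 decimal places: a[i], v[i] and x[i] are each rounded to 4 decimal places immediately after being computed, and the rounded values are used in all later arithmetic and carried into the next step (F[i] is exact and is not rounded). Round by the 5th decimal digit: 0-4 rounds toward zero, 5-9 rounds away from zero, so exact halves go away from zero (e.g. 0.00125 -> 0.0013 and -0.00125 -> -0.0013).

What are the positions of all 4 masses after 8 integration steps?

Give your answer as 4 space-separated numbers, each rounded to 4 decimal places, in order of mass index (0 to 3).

Answer: 3.7052 6.0497 9.3218 12.7549

Derivation:
Step 0: x=[2.0000 8.0000 9.0000 13.0000] v=[0.0000 0.0000 0.0000 0.0000]
Step 1: x=[2.3200 7.6000 9.2400 12.9200] v=[1.6000 -2.0000 1.2000 -0.4000]
Step 2: x=[2.8768 6.9088 9.6432 12.7856] v=[2.7840 -3.4560 2.0160 -0.6720]
Step 3: x=[3.5260 6.1138 10.0790 12.6398] v=[3.2461 -3.9750 2.1792 -0.7290]
Step 4: x=[4.1002 5.4290 10.4025 12.5291] v=[2.8708 -3.4240 1.6174 -0.5533]
Step 5: x=[4.4526 5.0358 10.4982 12.4883] v=[1.7622 -1.9661 0.4786 -0.2039]
Step 6: x=[4.4955 5.0329 10.3161 12.5283] v=[0.2144 -0.0144 -0.9103 0.2001]
Step 7: x=[4.2217 5.4097 9.8884 12.6313] v=[-1.3688 1.8839 -2.1387 0.5152]
Step 8: x=[3.7052 6.0497 9.3218 12.7549] v=[-2.5823 3.2002 -2.8330 0.6180]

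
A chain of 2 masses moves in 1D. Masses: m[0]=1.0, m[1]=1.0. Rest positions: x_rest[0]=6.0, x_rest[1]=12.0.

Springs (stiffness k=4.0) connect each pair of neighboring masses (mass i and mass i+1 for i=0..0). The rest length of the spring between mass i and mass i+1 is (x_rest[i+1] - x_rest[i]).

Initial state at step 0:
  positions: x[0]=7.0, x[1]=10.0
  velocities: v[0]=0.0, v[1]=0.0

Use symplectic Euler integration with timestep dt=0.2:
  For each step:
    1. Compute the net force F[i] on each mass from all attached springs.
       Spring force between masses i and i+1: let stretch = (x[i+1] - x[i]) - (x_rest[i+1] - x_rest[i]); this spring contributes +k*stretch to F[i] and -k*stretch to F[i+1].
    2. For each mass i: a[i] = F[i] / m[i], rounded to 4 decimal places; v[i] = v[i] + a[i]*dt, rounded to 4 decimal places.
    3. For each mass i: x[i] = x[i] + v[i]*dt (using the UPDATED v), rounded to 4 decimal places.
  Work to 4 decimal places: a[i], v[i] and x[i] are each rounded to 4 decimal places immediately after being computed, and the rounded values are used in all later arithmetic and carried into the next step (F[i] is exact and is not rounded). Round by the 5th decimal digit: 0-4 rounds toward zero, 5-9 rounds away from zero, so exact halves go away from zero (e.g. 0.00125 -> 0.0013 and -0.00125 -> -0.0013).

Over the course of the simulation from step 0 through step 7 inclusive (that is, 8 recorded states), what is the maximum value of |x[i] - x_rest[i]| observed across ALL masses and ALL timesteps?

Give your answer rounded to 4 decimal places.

Step 0: x=[7.0000 10.0000] v=[0.0000 0.0000]
Step 1: x=[6.5200 10.4800] v=[-2.4000 2.4000]
Step 2: x=[5.7136 11.2864] v=[-4.0320 4.0320]
Step 3: x=[4.8388 12.1612] v=[-4.3738 4.3738]
Step 4: x=[4.1756 12.8244] v=[-3.3159 3.3159]
Step 5: x=[3.9362 13.0638] v=[-1.1969 1.1969]
Step 6: x=[4.1972 12.8028] v=[1.3052 -1.3052]
Step 7: x=[4.8751 12.1249] v=[3.3897 -3.3897]
Max displacement = 2.0638

Answer: 2.0638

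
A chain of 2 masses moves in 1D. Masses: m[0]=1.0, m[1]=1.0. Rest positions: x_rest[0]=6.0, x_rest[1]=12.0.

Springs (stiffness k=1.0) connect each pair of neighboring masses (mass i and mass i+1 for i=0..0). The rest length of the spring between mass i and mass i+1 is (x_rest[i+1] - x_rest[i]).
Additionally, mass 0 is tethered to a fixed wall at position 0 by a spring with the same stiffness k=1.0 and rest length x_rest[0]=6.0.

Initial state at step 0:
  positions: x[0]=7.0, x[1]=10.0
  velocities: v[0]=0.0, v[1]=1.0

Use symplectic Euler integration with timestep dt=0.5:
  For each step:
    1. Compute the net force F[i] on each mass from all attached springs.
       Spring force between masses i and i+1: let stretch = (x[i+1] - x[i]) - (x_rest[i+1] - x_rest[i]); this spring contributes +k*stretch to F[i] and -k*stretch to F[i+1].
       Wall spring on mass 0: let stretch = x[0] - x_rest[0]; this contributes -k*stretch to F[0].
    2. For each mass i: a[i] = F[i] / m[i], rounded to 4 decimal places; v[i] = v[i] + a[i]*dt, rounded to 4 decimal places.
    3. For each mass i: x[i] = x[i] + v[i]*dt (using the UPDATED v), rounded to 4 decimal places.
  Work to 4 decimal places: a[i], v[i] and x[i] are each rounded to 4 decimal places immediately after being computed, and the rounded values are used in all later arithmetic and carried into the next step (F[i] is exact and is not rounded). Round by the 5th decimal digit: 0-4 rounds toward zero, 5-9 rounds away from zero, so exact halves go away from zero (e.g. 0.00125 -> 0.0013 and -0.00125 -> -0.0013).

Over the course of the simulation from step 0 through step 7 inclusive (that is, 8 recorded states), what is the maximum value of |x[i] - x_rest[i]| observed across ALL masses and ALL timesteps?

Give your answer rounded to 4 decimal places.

Answer: 2.9338

Derivation:
Step 0: x=[7.0000 10.0000] v=[0.0000 1.0000]
Step 1: x=[6.0000 11.2500] v=[-2.0000 2.5000]
Step 2: x=[4.8125 12.6875] v=[-2.3750 2.8750]
Step 3: x=[4.3906 13.6563] v=[-0.8438 1.9375]
Step 4: x=[5.1875 13.8087] v=[1.5938 0.3047]
Step 5: x=[6.8429 13.3058] v=[3.3107 -1.0059]
Step 6: x=[8.4033 12.6871] v=[3.1207 -1.2374]
Step 7: x=[8.9338 12.4975] v=[1.0610 -0.3793]
Max displacement = 2.9338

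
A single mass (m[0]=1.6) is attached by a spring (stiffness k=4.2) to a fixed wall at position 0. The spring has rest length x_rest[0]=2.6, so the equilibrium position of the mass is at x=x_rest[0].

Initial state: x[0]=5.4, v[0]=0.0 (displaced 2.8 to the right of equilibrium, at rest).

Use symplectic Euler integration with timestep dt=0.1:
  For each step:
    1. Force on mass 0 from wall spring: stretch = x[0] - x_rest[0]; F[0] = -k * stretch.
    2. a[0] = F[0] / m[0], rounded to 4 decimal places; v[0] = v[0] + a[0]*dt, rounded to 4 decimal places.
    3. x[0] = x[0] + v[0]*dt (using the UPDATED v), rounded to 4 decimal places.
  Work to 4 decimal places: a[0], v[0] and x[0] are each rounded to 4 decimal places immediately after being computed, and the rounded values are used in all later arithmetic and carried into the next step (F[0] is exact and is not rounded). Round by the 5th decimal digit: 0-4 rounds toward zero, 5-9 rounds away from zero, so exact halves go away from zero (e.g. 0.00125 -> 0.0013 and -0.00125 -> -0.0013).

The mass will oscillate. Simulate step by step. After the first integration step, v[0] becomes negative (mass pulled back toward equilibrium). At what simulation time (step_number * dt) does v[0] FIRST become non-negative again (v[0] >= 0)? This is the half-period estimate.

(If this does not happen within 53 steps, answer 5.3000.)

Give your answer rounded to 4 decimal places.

Step 0: x=[5.4000] v=[0.0000]
Step 1: x=[5.3265] v=[-0.7350]
Step 2: x=[5.1814] v=[-1.4507]
Step 3: x=[4.9686] v=[-2.1283]
Step 4: x=[4.6936] v=[-2.7501]
Step 5: x=[4.3636] v=[-3.2997]
Step 6: x=[3.9873] v=[-3.7627]
Step 7: x=[3.5746] v=[-4.1269]
Step 8: x=[3.1363] v=[-4.3827]
Step 9: x=[2.6840] v=[-4.5235]
Step 10: x=[2.2294] v=[-4.5456]
Step 11: x=[1.7846] v=[-4.4483]
Step 12: x=[1.3612] v=[-4.2343]
Step 13: x=[0.9703] v=[-3.9091]
Step 14: x=[0.6222] v=[-3.4813]
Step 15: x=[0.3260] v=[-2.9621]
Step 16: x=[0.0895] v=[-2.3652]
Step 17: x=[-0.0811] v=[-1.7062]
Step 18: x=[-0.1813] v=[-1.0024]
Step 19: x=[-0.2085] v=[-0.2723]
Step 20: x=[-0.1620] v=[0.4649]
First v>=0 after going negative at step 20, time=2.0000

Answer: 2.0000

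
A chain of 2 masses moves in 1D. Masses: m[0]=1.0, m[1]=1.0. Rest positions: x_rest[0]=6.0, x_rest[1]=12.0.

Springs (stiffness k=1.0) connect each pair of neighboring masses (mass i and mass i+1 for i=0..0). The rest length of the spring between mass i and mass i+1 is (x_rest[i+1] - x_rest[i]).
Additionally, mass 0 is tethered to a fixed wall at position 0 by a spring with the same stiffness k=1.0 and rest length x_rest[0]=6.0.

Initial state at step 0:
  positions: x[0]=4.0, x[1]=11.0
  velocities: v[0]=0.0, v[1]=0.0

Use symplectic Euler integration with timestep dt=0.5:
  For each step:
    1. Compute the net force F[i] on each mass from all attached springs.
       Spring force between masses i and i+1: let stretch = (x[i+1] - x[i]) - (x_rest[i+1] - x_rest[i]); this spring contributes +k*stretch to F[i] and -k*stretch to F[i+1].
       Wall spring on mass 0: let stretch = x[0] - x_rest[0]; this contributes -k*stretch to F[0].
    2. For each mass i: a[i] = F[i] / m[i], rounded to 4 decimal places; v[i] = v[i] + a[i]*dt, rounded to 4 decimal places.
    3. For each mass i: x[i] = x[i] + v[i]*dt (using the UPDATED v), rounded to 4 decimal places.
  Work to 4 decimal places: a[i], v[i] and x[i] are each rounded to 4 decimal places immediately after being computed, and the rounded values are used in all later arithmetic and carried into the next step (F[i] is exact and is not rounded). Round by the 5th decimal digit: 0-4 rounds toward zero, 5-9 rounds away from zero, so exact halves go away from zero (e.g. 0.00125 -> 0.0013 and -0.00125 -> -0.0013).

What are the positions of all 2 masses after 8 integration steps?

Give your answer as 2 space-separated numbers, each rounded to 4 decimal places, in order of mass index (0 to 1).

Step 0: x=[4.0000 11.0000] v=[0.0000 0.0000]
Step 1: x=[4.7500 10.7500] v=[1.5000 -0.5000]
Step 2: x=[5.8125 10.5000] v=[2.1250 -0.5000]
Step 3: x=[6.5938 10.5782] v=[1.5625 0.1563]
Step 4: x=[6.7227 11.1603] v=[0.2578 1.1641]
Step 5: x=[6.2803 12.1330] v=[-0.8848 1.9453]
Step 6: x=[5.7310 13.1425] v=[-1.0986 2.0190]
Step 7: x=[5.6018 13.7992] v=[-0.2584 1.3133]
Step 8: x=[6.1215 13.9065] v=[1.0394 0.2146]

Answer: 6.1215 13.9065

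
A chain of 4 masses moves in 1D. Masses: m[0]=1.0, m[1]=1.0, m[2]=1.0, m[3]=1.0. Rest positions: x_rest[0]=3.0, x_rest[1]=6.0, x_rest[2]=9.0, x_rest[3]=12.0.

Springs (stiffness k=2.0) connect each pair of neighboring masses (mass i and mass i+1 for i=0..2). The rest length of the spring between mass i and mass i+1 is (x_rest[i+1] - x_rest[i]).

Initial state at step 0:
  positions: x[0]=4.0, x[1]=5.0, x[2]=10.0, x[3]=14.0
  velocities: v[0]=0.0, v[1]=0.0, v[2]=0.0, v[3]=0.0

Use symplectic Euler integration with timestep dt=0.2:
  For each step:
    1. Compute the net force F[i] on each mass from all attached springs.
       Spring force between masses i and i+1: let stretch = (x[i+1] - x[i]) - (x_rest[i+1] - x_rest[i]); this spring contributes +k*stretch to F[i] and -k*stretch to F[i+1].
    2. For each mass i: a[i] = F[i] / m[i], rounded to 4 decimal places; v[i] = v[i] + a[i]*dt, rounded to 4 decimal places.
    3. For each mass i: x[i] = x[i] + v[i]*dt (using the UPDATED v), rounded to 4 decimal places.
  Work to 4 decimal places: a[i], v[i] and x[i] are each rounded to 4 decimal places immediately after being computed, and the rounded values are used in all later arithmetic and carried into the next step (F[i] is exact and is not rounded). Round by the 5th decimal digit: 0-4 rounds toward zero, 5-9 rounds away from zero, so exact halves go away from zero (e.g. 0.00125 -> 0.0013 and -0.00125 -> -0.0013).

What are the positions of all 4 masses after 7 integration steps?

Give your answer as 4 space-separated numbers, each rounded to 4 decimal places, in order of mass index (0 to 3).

Step 0: x=[4.0000 5.0000 10.0000 14.0000] v=[0.0000 0.0000 0.0000 0.0000]
Step 1: x=[3.8400 5.3200 9.9200 13.9200] v=[-0.8000 1.6000 -0.4000 -0.4000]
Step 2: x=[3.5584 5.8896 9.7920 13.7600] v=[-1.4080 2.8480 -0.6400 -0.8000]
Step 3: x=[3.2233 6.5849 9.6692 13.5226] v=[-1.6755 3.4765 -0.6138 -1.1872]
Step 4: x=[2.9171 7.2580 9.6080 13.2169] v=[-1.5309 3.3656 -0.3062 -1.5286]
Step 5: x=[2.7182 7.7718 9.6475 12.8625] v=[-0.9945 2.5692 0.1974 -1.7722]
Step 6: x=[2.6836 8.0314 9.7941 12.4909] v=[-0.1731 1.2980 0.7331 -1.8582]
Step 7: x=[2.8368 8.0042 10.0154 12.1435] v=[0.7660 -0.1360 1.1067 -1.7369]

Answer: 2.8368 8.0042 10.0154 12.1435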